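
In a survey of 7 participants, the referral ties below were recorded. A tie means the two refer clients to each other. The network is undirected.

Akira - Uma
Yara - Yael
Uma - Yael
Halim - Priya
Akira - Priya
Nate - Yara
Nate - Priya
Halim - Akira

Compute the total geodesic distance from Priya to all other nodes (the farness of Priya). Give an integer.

Distances from Priya: Akira:1, Halim:1, Nate:1, Uma:2, Yael:3, Yara:2.
Sum = 1 + 1 + 1 + 2 + 3 + 2 = 10.

10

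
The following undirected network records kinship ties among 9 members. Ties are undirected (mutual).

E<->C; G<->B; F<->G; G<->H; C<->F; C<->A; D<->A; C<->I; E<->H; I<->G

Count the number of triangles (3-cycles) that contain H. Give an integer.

H's neighbors are E and G, but none of them are tied to each other, so no triangle contains H.

0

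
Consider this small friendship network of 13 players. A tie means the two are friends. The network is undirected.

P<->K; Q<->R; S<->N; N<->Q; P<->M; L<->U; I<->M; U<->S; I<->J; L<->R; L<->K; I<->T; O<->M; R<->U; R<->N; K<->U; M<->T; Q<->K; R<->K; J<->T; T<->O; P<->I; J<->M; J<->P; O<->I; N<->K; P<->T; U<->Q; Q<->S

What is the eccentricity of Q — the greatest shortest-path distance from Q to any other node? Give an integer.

4

Distances from Q: I:3, J:3, K:1, L:2, M:3, N:1, O:4, P:2, R:1, S:1, T:3, U:1.
The largest is 4 (to O), so the eccentricity of Q is 4.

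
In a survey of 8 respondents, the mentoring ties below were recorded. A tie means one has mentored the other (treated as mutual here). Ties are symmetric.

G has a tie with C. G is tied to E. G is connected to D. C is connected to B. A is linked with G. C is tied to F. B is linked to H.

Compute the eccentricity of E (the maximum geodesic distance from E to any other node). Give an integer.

Distances from E: A:2, B:3, C:2, D:2, F:3, G:1, H:4.
The largest is 4 (to H), so the eccentricity of E is 4.

4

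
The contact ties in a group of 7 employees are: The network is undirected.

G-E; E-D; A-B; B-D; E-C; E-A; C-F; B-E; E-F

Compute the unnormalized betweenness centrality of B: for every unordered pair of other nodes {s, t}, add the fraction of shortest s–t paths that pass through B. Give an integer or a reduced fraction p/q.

1/2

Pairs whose geodesics pass through B — A–D: 1/2.
All other pairs contribute 0.
Summing the contributions gives betweenness(B) = 1/2.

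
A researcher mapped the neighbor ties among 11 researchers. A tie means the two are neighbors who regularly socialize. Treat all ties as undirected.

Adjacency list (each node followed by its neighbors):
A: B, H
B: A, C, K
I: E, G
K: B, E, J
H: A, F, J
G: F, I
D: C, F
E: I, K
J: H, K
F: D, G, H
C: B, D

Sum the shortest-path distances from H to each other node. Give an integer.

Distances from H: A:1, B:2, C:3, D:2, E:3, F:1, G:2, I:3, J:1, K:2.
Sum = 1 + 2 + 3 + 2 + 3 + 1 + 2 + 3 + 1 + 2 = 20.

20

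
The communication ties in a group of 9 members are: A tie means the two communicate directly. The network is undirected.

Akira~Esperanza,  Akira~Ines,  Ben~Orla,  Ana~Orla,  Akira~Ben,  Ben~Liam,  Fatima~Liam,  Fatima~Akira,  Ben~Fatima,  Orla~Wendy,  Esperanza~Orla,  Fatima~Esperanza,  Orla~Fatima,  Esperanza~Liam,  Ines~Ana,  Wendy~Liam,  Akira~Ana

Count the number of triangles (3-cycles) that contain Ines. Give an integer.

Ines's neighbors: Akira and Ana.
Neighbor pairs that are themselves tied: Ines–Akira–Ana. Each forms one triangle with Ines, for 1 in total.

1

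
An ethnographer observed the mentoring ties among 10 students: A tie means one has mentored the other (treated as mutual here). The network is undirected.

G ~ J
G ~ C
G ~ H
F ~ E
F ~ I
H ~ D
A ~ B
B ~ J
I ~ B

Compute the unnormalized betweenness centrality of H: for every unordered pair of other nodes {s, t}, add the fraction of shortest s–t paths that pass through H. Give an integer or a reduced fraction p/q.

Pairs whose geodesics pass through H — A–D: 1; C–D: 1; B–D: 1; F–D: 1; J–D: 1; G–D: 1; E–D: 1; I–D: 1.
All other pairs contribute 0.
Summing the contributions gives betweenness(H) = 8.

8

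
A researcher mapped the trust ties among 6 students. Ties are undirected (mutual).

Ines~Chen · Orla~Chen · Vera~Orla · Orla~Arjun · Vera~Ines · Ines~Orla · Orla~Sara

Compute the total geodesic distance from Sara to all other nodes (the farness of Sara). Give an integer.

9

Distances from Sara: Arjun:2, Chen:2, Ines:2, Orla:1, Vera:2.
Sum = 2 + 2 + 2 + 1 + 2 = 9.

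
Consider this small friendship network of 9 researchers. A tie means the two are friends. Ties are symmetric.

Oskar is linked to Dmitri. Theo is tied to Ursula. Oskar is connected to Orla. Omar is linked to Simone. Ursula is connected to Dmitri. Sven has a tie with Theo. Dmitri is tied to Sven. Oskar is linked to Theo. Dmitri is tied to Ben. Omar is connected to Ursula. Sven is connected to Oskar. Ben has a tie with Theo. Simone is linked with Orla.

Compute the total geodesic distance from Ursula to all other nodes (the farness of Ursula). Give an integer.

14

Distances from Ursula: Ben:2, Dmitri:1, Omar:1, Orla:3, Oskar:2, Simone:2, Sven:2, Theo:1.
Sum = 2 + 1 + 1 + 3 + 2 + 2 + 2 + 1 = 14.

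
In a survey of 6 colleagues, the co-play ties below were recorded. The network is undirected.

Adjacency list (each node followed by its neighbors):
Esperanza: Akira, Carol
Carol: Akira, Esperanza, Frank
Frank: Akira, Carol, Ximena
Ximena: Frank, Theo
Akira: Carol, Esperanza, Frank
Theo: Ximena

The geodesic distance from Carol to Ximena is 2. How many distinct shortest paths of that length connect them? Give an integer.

1

The shortest distance is 2, and the only length-2 path is Carol–Frank–Ximena. So there is exactly 1 shortest path.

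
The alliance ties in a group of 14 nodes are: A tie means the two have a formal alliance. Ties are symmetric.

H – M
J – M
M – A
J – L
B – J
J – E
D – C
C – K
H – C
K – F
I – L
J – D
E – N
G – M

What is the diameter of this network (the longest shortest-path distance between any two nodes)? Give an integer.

Eccentricity of each node (its greatest distance to any other): A:5, B:5, C:4, D:3, E:5, F:6, G:5, H:4, I:6, J:4, K:5, L:5, M:4, N:6.
The maximum eccentricity is 6, realized for instance by the pair N–F via N – E – J – D – C – K – F. So the diameter is 6.

6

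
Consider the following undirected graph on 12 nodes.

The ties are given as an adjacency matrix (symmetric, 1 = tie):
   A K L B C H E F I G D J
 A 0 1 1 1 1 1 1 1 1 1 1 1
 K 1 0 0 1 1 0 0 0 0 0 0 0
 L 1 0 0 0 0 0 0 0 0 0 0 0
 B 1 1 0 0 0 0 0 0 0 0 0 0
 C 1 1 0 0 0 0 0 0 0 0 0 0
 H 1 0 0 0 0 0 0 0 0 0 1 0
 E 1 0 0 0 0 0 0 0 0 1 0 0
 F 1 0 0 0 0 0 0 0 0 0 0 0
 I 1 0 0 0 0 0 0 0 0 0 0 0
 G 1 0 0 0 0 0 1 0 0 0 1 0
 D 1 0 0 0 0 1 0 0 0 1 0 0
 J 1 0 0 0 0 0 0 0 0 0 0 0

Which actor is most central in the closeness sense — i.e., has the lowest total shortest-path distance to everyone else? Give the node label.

Farness (sum of distances to all others) for each node — A:11, B:20, C:20, D:19, E:20, F:21, G:19, H:20, I:21, J:21, K:19, L:21.
The smallest farness is 11, for A, so A has the highest closeness.

A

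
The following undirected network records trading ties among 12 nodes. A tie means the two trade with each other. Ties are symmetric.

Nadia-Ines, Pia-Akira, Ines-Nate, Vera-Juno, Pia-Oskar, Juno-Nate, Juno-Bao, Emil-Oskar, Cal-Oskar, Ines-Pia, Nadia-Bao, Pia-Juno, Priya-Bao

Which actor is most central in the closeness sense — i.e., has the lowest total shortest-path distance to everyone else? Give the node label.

Pia

Farness (sum of distances to all others) for each node — Akira:29, Bao:25, Cal:35, Emil:35, Ines:23, Juno:20, Nadia:27, Nate:27, Oskar:25, Pia:19, Priya:35, Vera:30.
The smallest farness is 19, for Pia, so Pia has the highest closeness.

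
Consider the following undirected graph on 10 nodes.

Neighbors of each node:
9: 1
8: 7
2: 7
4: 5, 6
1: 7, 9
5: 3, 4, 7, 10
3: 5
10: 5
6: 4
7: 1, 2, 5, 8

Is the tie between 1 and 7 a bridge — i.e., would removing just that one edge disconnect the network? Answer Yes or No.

Yes

Without the 1–7 edge there is no alternate route between 1 and 7, so the network disconnects. It is a bridge.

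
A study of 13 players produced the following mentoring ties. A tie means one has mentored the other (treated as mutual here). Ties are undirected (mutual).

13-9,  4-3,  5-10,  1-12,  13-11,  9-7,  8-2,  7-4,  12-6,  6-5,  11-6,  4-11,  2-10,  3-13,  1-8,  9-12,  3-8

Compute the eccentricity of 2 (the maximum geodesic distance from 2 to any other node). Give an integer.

4

Distances from 2: 1:2, 3:2, 4:3, 5:2, 6:3, 7:4, 8:1, 9:4, 10:1, 11:4, 12:3, 13:3.
The largest is 4 (to 9, 11, and 7), so the eccentricity of 2 is 4.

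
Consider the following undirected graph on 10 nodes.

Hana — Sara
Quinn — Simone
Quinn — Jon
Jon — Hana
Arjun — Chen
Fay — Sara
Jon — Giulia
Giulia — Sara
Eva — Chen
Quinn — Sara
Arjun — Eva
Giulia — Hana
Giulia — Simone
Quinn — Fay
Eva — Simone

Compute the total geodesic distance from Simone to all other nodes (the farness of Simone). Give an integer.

Distances from Simone: Arjun:2, Chen:2, Eva:1, Fay:2, Giulia:1, Hana:2, Jon:2, Quinn:1, Sara:2.
Sum = 2 + 2 + 1 + 2 + 1 + 2 + 2 + 1 + 2 = 15.

15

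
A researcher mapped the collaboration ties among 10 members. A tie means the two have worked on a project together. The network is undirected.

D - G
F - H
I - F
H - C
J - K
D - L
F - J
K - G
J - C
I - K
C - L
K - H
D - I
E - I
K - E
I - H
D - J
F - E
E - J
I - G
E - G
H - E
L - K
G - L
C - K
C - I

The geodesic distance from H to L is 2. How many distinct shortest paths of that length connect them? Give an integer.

The shortest distance is 2. The length-2 paths are: H–C–L; H–K–L.
That gives 2 distinct shortest paths.

2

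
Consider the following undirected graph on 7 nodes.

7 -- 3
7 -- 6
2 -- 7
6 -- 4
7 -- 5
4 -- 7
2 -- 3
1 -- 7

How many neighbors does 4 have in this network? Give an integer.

4 is directly tied to 6 and 7. That is 2 neighbors, so the degree of 4 is 2.

2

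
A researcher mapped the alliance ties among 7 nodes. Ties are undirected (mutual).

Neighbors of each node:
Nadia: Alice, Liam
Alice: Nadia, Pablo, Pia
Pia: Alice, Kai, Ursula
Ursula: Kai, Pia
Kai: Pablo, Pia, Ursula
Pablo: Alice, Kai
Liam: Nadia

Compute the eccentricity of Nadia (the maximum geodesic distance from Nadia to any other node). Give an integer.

3

Distances from Nadia: Alice:1, Kai:3, Liam:1, Pablo:2, Pia:2, Ursula:3.
The largest is 3 (to Kai and Ursula), so the eccentricity of Nadia is 3.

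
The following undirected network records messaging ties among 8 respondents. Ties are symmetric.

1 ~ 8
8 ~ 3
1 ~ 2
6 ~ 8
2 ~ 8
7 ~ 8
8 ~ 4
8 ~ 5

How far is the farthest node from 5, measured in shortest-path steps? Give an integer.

2

Distances from 5: 1:2, 2:2, 3:2, 4:2, 6:2, 7:2, 8:1.
The largest is 2 (to 7, 3, 4, 1, 2, and 6), so the eccentricity of 5 is 2.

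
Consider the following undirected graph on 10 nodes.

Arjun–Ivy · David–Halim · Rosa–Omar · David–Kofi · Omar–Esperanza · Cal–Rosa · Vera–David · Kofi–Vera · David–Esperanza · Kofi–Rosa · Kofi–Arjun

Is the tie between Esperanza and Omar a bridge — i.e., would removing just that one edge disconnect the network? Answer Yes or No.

No

Even without that edge, Esperanza still reaches Omar via Esperanza – David – Kofi – Rosa – Omar, so the network stays connected. Not a bridge.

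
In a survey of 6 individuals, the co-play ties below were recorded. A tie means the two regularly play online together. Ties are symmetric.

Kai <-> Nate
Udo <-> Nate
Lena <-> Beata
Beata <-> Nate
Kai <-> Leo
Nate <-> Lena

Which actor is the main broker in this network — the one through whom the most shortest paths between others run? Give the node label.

Nate

Unnormalized betweenness of each node: Beata:0, Kai:4, Lena:0, Leo:0, Nate:8, Udo:0.
Nate has the largest value, 8, making it the main broker — the node through which the most shortest paths run.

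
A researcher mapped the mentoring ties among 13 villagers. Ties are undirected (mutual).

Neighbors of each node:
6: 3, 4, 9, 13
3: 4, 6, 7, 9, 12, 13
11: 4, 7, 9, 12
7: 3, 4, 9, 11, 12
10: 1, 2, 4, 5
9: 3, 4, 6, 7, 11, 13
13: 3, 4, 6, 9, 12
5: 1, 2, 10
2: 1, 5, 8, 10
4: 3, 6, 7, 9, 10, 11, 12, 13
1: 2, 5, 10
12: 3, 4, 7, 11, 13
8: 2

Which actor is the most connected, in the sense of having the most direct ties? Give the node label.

Degrees — 1:3, 2:4, 3:6, 4:8, 5:3, 6:4, 7:5, 8:1, 9:6, 10:4, 11:4, 12:5, 13:5.
The maximum is 8, attained only by 4.

4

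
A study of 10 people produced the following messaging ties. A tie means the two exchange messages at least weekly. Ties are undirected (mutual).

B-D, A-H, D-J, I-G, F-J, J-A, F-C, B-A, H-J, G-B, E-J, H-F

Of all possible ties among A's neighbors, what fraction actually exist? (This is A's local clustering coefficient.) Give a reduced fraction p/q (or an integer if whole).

A's neighbors: B, H, and J (k = 3).
Possible neighbor pairs: C(3,2) = 3. Edges among them: H–J → e = 1.
Clustering(A) = 1/3.

1/3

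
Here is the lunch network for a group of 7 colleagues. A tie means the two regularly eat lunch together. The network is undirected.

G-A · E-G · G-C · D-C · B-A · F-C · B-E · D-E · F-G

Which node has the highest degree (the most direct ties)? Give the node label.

G

Degrees — A:2, B:2, C:3, D:2, E:3, F:2, G:4.
The maximum is 4, attained only by G.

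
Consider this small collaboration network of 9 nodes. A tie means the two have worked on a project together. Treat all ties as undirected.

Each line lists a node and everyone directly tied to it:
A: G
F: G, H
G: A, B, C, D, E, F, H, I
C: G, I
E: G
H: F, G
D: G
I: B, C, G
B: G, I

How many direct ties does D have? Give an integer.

D is directly tied to G. That is 1 neighbor, so the degree of D is 1.

1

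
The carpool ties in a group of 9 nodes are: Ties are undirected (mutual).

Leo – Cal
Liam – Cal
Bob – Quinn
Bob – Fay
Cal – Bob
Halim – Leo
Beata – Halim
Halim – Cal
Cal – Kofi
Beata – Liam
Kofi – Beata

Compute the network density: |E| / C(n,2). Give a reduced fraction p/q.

There are 11 edges and 9 nodes, so the maximum possible is C(9,2) = 36.
Density = 11/36.

11/36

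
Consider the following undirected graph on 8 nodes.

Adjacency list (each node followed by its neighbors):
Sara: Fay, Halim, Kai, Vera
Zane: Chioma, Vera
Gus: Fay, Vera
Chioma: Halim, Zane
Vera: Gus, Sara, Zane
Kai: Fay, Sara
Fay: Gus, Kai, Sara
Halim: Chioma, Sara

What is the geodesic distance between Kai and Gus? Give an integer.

One shortest route is Kai – Fay – Gus, which uses 2 edges, and Kai and Gus are not directly tied, so nothing shorter exists. So d(Kai,Gus) = 2.

2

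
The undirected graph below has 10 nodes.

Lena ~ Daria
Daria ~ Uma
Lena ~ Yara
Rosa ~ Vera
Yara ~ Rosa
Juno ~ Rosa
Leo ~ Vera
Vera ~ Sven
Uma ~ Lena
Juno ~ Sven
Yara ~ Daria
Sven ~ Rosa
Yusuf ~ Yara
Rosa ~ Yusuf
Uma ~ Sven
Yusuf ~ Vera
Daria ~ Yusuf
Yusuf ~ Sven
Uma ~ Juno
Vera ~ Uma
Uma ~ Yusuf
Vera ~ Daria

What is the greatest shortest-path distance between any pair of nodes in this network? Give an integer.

Eccentricity of each node (its greatest distance to any other): Daria:2, Juno:3, Lena:3, Leo:3, Rosa:2, Sven:2, Uma:2, Vera:2, Yara:3, Yusuf:2.
The maximum eccentricity is 3, realized for instance by the pair Yara–Leo via Yara – Daria – Vera – Leo. So the diameter is 3.

3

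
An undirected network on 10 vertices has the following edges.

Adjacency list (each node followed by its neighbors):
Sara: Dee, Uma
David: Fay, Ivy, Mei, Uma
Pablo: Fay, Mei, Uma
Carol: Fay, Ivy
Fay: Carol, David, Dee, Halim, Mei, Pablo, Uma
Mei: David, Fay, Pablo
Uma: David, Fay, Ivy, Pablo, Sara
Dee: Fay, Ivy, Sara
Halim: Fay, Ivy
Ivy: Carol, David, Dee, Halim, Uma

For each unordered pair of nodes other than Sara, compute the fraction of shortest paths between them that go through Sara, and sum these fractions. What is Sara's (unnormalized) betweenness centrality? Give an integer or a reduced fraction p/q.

Pairs whose geodesics pass through Sara — Dee–Uma: 1/3.
All other pairs contribute 0.
Summing the contributions gives betweenness(Sara) = 1/3.

1/3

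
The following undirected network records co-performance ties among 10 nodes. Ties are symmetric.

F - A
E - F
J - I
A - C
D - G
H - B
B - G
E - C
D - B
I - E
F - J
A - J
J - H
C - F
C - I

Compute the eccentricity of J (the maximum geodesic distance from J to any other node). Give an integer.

3

Distances from J: A:1, B:2, C:2, D:3, E:2, F:1, G:3, H:1, I:1.
The largest is 3 (to D and G), so the eccentricity of J is 3.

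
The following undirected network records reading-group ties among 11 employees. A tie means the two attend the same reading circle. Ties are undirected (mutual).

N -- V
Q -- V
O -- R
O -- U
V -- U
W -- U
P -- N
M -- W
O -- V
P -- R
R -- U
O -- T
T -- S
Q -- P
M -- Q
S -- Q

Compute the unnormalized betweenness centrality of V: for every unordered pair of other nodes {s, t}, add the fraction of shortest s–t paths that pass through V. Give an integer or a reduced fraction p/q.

17/2

Pairs whose geodesics pass through V — W–N: 1; M–O: 1/2; M–N: 1/2; Q–O: 1; Q–N: 1/2; Q–U: 1; S–N: 1/2; S–U: 1/2; T–N: 1; O–N: 1; N–U: 1.
All other pairs contribute 0.
Summing the contributions gives betweenness(V) = 17/2.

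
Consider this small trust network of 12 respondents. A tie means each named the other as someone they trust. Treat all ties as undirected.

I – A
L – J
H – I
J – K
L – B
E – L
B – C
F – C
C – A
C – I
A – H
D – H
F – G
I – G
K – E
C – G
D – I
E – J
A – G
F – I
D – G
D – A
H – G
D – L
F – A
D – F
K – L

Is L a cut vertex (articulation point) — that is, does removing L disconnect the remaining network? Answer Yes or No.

Yes

Removing L leaves {A, B, C, D, F, G, H, and I} with no path to {E, J, and K}, so the network splits into 2 components. L is a cut vertex.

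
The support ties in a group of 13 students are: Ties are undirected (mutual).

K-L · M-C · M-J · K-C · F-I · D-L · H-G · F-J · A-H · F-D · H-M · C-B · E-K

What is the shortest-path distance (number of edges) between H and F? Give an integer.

3

One shortest route is H – M – J – F, which uses 3 edges, and at distance 2 from H we only reach {C, J}, which does not include F. So d(H,F) = 3.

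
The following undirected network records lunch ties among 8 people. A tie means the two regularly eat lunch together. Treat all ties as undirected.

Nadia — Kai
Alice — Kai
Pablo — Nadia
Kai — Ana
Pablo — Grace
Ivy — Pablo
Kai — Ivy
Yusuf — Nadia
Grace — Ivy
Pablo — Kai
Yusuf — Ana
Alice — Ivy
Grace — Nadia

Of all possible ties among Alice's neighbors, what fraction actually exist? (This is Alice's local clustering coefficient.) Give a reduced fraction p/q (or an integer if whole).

Alice's neighbors: Ivy and Kai (k = 2).
Possible neighbor pairs: C(2,2) = 1. Edges among them: Ivy–Kai → e = 1.
Clustering(Alice) = 1/1.

1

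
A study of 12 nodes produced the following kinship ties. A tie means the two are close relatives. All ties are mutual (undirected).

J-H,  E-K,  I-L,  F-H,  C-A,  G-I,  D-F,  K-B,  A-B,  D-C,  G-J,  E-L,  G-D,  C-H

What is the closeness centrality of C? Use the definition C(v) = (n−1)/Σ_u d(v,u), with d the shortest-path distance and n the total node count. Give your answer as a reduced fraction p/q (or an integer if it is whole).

Distances from C: A:1, B:2, D:1, E:4, F:2, G:2, H:1, I:3, J:2, K:3, L:4. Sum = 25.
n = 12, so closeness = 11/25.

11/25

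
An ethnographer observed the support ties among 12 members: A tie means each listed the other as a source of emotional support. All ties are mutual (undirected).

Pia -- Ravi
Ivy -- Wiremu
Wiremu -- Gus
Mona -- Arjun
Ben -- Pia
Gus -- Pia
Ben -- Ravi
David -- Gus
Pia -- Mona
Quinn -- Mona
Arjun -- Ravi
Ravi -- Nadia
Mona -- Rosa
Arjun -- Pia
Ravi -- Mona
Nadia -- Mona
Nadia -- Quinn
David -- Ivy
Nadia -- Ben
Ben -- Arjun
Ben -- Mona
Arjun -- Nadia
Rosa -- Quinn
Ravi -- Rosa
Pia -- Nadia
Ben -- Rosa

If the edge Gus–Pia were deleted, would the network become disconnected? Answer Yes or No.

Yes

Without the Gus–Pia edge there is no alternate route between Gus and Pia, so the network disconnects. It is a bridge.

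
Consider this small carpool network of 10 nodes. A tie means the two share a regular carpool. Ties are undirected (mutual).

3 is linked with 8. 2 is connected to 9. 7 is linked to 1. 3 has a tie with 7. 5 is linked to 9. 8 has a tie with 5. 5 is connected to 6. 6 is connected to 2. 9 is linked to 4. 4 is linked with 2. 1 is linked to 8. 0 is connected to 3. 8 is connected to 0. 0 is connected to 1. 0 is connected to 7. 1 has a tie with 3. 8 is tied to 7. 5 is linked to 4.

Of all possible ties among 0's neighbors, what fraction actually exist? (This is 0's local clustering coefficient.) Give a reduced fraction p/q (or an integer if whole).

1

0's neighbors: 1, 3, 7, and 8 (k = 4).
Possible neighbor pairs: C(4,2) = 6. Edges among them: 1–3, 1–7, 1–8, 3–7, 3–8, 7–8 → e = 6.
Clustering(0) = 6/6 = 1.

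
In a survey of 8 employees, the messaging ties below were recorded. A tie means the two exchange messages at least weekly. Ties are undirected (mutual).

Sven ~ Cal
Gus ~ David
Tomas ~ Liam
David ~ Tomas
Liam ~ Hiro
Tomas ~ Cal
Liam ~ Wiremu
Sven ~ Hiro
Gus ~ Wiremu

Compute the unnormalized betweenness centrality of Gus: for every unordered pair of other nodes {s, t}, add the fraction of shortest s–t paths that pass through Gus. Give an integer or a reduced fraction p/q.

1

Pairs whose geodesics pass through Gus — Wiremu–David: 1.
All other pairs contribute 0.
Summing the contributions gives betweenness(Gus) = 1.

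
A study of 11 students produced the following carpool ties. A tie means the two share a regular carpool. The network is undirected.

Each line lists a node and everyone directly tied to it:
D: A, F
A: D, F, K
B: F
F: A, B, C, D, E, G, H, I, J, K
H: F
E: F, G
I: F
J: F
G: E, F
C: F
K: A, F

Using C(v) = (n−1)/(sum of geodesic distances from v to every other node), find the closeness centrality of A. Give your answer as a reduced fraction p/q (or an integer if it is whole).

10/17

Distances from A: B:2, C:2, D:1, E:2, F:1, G:2, H:2, I:2, J:2, K:1. Sum = 17.
n = 11, so closeness = 10/17.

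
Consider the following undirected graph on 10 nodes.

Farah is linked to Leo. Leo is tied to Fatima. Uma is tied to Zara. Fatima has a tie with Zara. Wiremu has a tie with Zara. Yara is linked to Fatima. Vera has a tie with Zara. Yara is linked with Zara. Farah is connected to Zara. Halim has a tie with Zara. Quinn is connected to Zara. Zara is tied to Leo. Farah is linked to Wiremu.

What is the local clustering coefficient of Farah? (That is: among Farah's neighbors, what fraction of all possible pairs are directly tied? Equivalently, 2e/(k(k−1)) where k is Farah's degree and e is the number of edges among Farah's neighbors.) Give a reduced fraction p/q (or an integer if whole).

2/3

Farah's neighbors: Leo, Wiremu, and Zara (k = 3).
Possible neighbor pairs: C(3,2) = 3. Edges among them: Leo–Zara, Wiremu–Zara → e = 2.
Clustering(Farah) = 2/3.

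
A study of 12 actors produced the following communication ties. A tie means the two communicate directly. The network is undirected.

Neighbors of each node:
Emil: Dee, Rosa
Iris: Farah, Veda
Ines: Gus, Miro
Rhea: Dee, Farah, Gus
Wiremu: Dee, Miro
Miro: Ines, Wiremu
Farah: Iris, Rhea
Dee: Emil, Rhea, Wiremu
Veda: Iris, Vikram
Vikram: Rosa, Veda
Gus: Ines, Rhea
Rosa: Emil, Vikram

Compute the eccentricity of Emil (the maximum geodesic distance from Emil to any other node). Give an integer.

4

Distances from Emil: Dee:1, Farah:3, Gus:3, Ines:4, Iris:4, Miro:3, Rhea:2, Rosa:1, Veda:3, Vikram:2, Wiremu:2.
The largest is 4 (to Ines and Iris), so the eccentricity of Emil is 4.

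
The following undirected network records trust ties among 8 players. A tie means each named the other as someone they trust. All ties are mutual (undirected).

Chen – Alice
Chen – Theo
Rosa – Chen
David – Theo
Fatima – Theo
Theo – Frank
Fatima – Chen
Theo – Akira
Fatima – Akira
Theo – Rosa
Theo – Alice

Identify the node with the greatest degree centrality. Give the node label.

Theo

Degrees — Akira:2, Alice:2, Chen:4, David:1, Fatima:3, Frank:1, Rosa:2, Theo:7.
The maximum is 7, attained only by Theo.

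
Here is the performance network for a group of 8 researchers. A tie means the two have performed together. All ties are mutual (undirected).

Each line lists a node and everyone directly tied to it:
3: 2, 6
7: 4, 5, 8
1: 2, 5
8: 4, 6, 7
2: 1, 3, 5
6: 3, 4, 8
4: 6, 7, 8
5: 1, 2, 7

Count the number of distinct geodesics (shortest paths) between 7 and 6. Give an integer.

The shortest distance is 2. The length-2 paths are: 7–4–6; 7–8–6.
That gives 2 distinct shortest paths.

2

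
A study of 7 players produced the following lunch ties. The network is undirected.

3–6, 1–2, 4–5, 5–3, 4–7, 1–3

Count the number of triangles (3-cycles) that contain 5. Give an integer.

5's neighbors are 3 and 4, but none of them are tied to each other, so no triangle contains 5.

0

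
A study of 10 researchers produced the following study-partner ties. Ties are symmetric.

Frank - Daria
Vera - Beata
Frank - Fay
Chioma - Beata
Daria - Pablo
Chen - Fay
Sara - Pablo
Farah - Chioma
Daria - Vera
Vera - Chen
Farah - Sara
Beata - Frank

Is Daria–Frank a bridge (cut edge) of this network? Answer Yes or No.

Even without that edge, Daria still reaches Frank via Daria – Vera – Beata – Frank, so the network stays connected. Not a bridge.

No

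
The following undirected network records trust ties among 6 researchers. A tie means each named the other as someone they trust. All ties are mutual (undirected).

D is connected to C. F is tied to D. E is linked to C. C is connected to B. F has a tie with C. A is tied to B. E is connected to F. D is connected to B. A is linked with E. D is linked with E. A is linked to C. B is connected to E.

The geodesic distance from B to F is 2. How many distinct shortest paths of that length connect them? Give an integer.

3

The shortest distance is 2. The length-2 paths are: B–D–F; B–C–F; B–E–F.
That gives 3 distinct shortest paths.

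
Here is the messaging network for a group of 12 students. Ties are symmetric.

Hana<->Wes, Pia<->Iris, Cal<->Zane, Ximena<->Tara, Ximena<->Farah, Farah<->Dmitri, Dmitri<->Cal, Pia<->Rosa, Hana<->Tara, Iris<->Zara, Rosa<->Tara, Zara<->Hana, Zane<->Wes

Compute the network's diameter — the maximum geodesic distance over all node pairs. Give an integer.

6

Eccentricity of each node (its greatest distance to any other): Cal:6, Dmitri:6, Farah:5, Hana:4, Iris:6, Pia:6, Rosa:5, Tara:4, Wes:4, Ximena:4, Zane:5, Zara:5.
The maximum eccentricity is 6, realized for instance by the pair Pia–Cal via Pia – Rosa – Tara – Ximena – Farah – Dmitri – Cal. So the diameter is 6.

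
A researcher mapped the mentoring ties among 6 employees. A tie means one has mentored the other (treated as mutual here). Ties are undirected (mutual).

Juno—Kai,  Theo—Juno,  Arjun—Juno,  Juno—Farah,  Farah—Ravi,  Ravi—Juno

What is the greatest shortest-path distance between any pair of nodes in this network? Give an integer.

2

Eccentricity of each node (its greatest distance to any other): Arjun:2, Farah:2, Juno:1, Kai:2, Ravi:2, Theo:2.
The maximum eccentricity is 2, realized for instance by the pair Kai–Arjun via Kai – Juno – Arjun. So the diameter is 2.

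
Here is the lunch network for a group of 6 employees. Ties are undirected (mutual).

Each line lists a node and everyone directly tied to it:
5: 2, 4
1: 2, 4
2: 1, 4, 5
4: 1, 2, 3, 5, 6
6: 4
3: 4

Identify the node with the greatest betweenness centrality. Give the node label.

Unnormalized betweenness of each node: 1:0, 2:1/2, 3:0, 4:15/2, 5:0, 6:0.
4 has the largest value, 15/2, making it the main broker — the node through which the most shortest paths run.

4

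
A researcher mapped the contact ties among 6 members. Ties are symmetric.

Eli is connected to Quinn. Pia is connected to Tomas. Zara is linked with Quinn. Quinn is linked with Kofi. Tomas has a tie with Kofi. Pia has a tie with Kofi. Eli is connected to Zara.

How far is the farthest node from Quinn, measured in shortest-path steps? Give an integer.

2

Distances from Quinn: Eli:1, Kofi:1, Pia:2, Tomas:2, Zara:1.
The largest is 2 (to Tomas and Pia), so the eccentricity of Quinn is 2.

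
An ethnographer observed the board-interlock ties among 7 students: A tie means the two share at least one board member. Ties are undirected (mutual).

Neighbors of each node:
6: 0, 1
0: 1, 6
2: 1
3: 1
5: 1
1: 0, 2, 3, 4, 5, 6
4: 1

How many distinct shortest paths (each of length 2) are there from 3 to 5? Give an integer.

1

The shortest distance is 2, and the only length-2 path is 3–1–5. So there is exactly 1 shortest path.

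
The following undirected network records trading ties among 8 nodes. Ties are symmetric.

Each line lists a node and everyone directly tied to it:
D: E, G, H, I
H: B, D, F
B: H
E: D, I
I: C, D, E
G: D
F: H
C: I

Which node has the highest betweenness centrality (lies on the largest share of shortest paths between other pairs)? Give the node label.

D

Unnormalized betweenness of each node: B:0, C:0, D:15, E:0, F:0, G:0, H:11, I:6.
D has the largest value, 15, making it the main broker — the node through which the most shortest paths run.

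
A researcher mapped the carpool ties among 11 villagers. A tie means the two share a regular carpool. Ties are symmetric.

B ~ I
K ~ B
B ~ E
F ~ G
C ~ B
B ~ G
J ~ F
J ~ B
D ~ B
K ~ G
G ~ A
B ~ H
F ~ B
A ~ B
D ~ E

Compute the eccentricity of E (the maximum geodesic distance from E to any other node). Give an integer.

2

Distances from E: A:2, B:1, C:2, D:1, F:2, G:2, H:2, I:2, J:2, K:2.
The largest is 2 (to F, J, A, C, G, I, H, and K), so the eccentricity of E is 2.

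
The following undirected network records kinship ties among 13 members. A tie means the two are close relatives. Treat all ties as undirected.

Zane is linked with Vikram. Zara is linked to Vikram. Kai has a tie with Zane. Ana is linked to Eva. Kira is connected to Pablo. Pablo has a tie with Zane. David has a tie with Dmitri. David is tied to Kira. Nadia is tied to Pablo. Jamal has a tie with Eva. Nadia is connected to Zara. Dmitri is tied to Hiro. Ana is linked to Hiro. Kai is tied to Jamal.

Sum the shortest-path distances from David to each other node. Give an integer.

Distances from David: Ana:3, Dmitri:1, Eva:4, Hiro:2, Jamal:5, Kai:4, Kira:1, Nadia:3, Pablo:2, Vikram:4, Zane:3, Zara:4.
Sum = 3 + 1 + 4 + 2 + 5 + 4 + 1 + 3 + 2 + 4 + 3 + 4 = 36.

36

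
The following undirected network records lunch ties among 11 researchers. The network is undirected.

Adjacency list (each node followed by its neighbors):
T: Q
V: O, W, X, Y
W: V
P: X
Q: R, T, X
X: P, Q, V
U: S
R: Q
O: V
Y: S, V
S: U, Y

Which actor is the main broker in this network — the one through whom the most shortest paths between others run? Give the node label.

Unnormalized betweenness of each node: O:0, P:0, Q:17, R:0, S:9, T:0, U:0, V:32, W:0, X:27, Y:16.
V has the largest value, 32, making it the main broker — the node through which the most shortest paths run.

V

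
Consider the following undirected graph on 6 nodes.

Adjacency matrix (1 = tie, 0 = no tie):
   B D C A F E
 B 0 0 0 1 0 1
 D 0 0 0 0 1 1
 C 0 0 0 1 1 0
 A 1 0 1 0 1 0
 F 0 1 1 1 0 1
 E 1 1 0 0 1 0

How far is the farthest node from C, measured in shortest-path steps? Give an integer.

2

Distances from C: A:1, B:2, D:2, E:2, F:1.
The largest is 2 (to B, D, and E), so the eccentricity of C is 2.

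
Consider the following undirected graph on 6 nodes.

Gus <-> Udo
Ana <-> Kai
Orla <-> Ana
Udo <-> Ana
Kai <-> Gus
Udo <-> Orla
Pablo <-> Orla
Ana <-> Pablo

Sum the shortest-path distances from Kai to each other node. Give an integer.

8

Distances from Kai: Ana:1, Gus:1, Orla:2, Pablo:2, Udo:2.
Sum = 1 + 1 + 2 + 2 + 2 = 8.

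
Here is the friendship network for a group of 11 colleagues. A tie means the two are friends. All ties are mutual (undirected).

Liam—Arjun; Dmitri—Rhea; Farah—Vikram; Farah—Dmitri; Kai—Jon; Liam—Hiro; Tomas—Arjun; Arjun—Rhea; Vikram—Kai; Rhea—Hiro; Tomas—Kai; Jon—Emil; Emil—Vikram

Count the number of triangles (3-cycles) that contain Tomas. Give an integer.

0

Tomas's neighbors are Arjun and Kai, but none of them are tied to each other, so no triangle contains Tomas.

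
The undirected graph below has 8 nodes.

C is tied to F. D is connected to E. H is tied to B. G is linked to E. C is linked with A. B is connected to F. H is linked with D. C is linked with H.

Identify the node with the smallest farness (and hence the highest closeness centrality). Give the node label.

Farness (sum of distances to all others) for each node — A:20, B:16, C:14, D:14, E:18, F:18, G:24, H:12.
The smallest farness is 12, for H, so H has the highest closeness.

H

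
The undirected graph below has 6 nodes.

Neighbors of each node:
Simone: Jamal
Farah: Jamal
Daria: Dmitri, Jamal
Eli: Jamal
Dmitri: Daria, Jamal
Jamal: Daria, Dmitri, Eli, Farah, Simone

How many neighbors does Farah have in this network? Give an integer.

Farah is directly tied to Jamal. That is 1 neighbor, so the degree of Farah is 1.

1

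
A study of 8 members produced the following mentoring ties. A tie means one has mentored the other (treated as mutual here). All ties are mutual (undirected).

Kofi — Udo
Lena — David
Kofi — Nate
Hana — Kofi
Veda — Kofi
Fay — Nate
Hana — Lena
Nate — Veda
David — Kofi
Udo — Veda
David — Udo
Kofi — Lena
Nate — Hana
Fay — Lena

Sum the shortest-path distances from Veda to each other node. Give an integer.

Distances from Veda: David:2, Fay:2, Hana:2, Kofi:1, Lena:2, Nate:1, Udo:1.
Sum = 2 + 2 + 2 + 1 + 2 + 1 + 1 = 11.

11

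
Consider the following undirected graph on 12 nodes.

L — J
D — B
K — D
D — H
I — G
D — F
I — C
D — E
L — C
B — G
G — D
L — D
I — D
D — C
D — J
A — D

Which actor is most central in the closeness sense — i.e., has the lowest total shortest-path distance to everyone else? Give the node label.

Farness (sum of distances to all others) for each node — A:21, B:20, C:19, D:11, E:21, F:21, G:19, H:21, I:19, J:20, K:21, L:19.
The smallest farness is 11, for D, so D has the highest closeness.

D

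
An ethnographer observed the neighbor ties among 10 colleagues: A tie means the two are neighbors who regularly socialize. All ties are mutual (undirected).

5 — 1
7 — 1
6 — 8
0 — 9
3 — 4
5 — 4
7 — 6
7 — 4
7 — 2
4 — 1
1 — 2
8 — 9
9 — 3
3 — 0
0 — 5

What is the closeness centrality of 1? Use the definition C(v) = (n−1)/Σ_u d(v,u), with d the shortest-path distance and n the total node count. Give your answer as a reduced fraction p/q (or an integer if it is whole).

9/16

Distances from 1: 0:2, 2:1, 3:2, 4:1, 5:1, 6:2, 7:1, 8:3, 9:3. Sum = 16.
n = 10, so closeness = 9/16.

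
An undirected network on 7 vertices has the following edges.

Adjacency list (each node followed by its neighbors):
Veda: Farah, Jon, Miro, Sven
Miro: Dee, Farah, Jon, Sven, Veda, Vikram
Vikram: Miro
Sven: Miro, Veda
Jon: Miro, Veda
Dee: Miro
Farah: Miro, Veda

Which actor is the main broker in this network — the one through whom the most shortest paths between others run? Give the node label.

Unnormalized betweenness of each node: Dee:0, Farah:0, Jon:0, Miro:21/2, Sven:0, Veda:3/2, Vikram:0.
Miro has the largest value, 21/2, making it the main broker — the node through which the most shortest paths run.

Miro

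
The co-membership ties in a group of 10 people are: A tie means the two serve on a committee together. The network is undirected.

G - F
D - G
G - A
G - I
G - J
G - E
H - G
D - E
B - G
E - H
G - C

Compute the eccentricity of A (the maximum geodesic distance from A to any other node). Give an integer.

Distances from A: B:2, C:2, D:2, E:2, F:2, G:1, H:2, I:2, J:2.
The largest is 2 (to J, H, F, D, I, C, E, and B), so the eccentricity of A is 2.

2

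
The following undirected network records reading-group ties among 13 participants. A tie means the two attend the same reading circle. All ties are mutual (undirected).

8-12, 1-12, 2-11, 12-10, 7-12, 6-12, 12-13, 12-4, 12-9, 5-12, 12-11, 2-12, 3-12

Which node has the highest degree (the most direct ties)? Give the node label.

Degrees — 1:1, 2:2, 3:1, 4:1, 5:1, 6:1, 7:1, 8:1, 9:1, 10:1, 11:2, 12:12, 13:1.
The maximum is 12, attained only by 12.

12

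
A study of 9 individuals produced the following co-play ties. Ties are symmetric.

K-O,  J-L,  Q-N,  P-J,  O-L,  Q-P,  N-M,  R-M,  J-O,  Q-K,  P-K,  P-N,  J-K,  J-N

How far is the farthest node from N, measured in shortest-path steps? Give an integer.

2

Distances from N: J:1, K:2, L:2, M:1, O:2, P:1, Q:1, R:2.
The largest is 2 (to O, K, L, and R), so the eccentricity of N is 2.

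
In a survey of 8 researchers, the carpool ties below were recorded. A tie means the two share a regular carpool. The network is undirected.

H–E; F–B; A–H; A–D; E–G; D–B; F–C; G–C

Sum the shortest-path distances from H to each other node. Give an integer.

Distances from H: A:1, B:3, C:3, D:2, E:1, F:4, G:2.
Sum = 1 + 3 + 3 + 2 + 1 + 4 + 2 = 16.

16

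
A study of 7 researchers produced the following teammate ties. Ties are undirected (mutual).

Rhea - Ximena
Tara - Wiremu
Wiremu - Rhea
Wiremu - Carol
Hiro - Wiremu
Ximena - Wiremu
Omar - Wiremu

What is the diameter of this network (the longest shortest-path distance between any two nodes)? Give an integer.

Eccentricity of each node (its greatest distance to any other): Carol:2, Hiro:2, Omar:2, Rhea:2, Tara:2, Wiremu:1, Ximena:2.
The maximum eccentricity is 2, realized for instance by the pair Ximena–Carol via Ximena – Wiremu – Carol. So the diameter is 2.

2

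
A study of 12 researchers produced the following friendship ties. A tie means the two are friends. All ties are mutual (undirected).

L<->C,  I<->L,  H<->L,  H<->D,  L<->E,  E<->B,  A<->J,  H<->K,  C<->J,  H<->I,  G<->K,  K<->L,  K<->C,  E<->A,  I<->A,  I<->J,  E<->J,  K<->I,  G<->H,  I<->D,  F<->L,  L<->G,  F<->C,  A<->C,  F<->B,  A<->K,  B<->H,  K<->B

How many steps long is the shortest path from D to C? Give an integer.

One shortest route is D – H – L – C, which uses 3 edges, and at distance 2 from D we only reach {A, B, G, J, K, L}, which does not include C. So d(D,C) = 3.

3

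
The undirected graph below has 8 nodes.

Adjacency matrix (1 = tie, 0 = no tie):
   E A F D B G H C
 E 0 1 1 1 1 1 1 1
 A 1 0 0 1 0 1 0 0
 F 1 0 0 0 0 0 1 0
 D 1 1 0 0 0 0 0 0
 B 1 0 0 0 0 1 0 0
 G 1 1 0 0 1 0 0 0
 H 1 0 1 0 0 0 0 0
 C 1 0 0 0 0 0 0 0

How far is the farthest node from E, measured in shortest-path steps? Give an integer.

1

Distances from E: A:1, B:1, C:1, D:1, F:1, G:1, H:1.
The largest is 1 (to A, F, D, B, G, H, and C), so the eccentricity of E is 1.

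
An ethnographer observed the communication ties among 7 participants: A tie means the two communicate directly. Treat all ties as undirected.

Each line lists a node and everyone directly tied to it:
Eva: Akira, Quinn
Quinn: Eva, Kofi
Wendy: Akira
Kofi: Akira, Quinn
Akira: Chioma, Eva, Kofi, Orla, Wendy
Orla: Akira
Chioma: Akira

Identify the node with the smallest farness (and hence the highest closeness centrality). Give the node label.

Farness (sum of distances to all others) for each node — Akira:7, Chioma:12, Eva:10, Kofi:10, Orla:12, Quinn:13, Wendy:12.
The smallest farness is 7, for Akira, so Akira has the highest closeness.

Akira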